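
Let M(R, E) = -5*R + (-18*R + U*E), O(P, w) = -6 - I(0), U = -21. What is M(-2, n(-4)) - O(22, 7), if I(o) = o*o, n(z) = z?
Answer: 136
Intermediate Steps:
I(o) = o**2
O(P, w) = -6 (O(P, w) = -6 - 1*0**2 = -6 - 1*0 = -6 + 0 = -6)
M(R, E) = -23*R - 21*E (M(R, E) = -5*R + (-18*R - 21*E) = -5*R + (-21*E - 18*R) = -23*R - 21*E)
M(-2, n(-4)) - O(22, 7) = (-23*(-2) - 21*(-4)) - 1*(-6) = (46 + 84) + 6 = 130 + 6 = 136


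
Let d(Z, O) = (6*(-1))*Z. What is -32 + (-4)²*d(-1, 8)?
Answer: 64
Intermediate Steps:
d(Z, O) = -6*Z
-32 + (-4)²*d(-1, 8) = -32 + (-4)²*(-6*(-1)) = -32 + 16*6 = -32 + 96 = 64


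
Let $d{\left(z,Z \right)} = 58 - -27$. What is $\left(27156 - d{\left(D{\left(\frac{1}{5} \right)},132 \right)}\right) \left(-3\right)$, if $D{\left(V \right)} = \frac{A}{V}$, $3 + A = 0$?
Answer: $-81213$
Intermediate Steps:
$A = -3$ ($A = -3 + 0 = -3$)
$D{\left(V \right)} = - \frac{3}{V}$
$d{\left(z,Z \right)} = 85$ ($d{\left(z,Z \right)} = 58 + 27 = 85$)
$\left(27156 - d{\left(D{\left(\frac{1}{5} \right)},132 \right)}\right) \left(-3\right) = \left(27156 - 85\right) \left(-3\right) = 27071 \left(-3\right) = -81213$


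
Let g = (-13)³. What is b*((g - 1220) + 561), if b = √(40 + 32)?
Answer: -17136*√2 ≈ -24234.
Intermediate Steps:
g = -2197
b = 6*√2 (b = √72 = 6*√2 ≈ 8.4853)
b*((g - 1220) + 561) = (6*√2)*((-2197 - 1220) + 561) = (6*√2)*(-3417 + 561) = (6*√2)*(-2856) = -17136*√2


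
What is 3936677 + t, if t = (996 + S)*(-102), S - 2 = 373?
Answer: 3796835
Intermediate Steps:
S = 375 (S = 2 + 373 = 375)
t = -139842 (t = (996 + 375)*(-102) = 1371*(-102) = -139842)
3936677 + t = 3936677 - 139842 = 3796835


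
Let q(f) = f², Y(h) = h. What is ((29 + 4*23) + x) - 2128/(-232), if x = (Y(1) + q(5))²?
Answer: 23379/29 ≈ 806.17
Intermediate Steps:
x = 676 (x = (1 + 5²)² = (1 + 25)² = 26² = 676)
((29 + 4*23) + x) - 2128/(-232) = ((29 + 4*23) + 676) - 2128/(-232) = ((29 + 92) + 676) - 2128*(-1/232) = (121 + 676) + 266/29 = 797 + 266/29 = 23379/29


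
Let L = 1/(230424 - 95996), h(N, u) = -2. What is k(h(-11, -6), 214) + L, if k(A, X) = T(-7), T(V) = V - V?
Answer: 1/134428 ≈ 7.4389e-6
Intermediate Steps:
T(V) = 0
k(A, X) = 0
L = 1/134428 ≈ 7.4389e-6
k(h(-11, -6), 214) + L = 0 + 1/134428 = 1/134428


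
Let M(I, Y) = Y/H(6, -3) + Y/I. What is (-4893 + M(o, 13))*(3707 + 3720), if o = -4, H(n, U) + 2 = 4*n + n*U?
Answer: -36340311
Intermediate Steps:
H(n, U) = -2 + 4*n + U*n (H(n, U) = -2 + (4*n + n*U) = -2 + (4*n + U*n) = -2 + 4*n + U*n)
M(I, Y) = Y/4 + Y/I (M(I, Y) = Y/(-2 + 4*6 - 3*6) + Y/I = Y/(-2 + 24 - 18) + Y/I = Y/4 + Y/I)
(-4893 + M(o, 13))*(3707 + 3720) = (-4893 + ((1/4)*13 + 13/(-4)))*(3707 + 3720) = (-4893 + (13/4 + 13*(-1/4)))*7427 = (-4893 + (13/4 - 13/4))*7427 = (-4893 + 0)*7427 = -4893*7427 = -36340311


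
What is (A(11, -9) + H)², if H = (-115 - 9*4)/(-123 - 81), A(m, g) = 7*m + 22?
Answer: 414000409/41616 ≈ 9948.1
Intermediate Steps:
A(m, g) = 22 + 7*m
H = 151/204 (H = (-115 - 36)/(-204) = -151*(-1/204) = 151/204 ≈ 0.74020)
(A(11, -9) + H)² = ((22 + 7*11) + 151/204)² = ((22 + 77) + 151/204)² = (99 + 151/204)² = (20347/204)² = 414000409/41616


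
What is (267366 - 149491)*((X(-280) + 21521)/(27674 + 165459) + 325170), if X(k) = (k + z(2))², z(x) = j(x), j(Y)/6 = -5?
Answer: 7402688530354125/193133 ≈ 3.8330e+10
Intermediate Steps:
j(Y) = -30 (j(Y) = 6*(-5) = -30)
z(x) = -30
X(k) = (-30 + k)² (X(k) = (k - 30)² = (-30 + k)²)
(267366 - 149491)*((X(-280) + 21521)/(27674 + 165459) + 325170) = (267366 - 149491)*(((-30 - 280)² + 21521)/(27674 + 165459) + 325170) = 117875*(((-310)² + 21521)/193133 + 325170) = 117875*((96100 + 21521)*(1/193133) + 325170) = 117875*(117621*(1/193133) + 325170) = 117875*(117621/193133 + 325170) = 117875*(62801175231/193133) = 7402688530354125/193133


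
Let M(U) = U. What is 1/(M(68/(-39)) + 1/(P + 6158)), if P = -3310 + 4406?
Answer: -7254/12647 ≈ -0.57358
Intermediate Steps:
P = 1096
1/(M(68/(-39)) + 1/(P + 6158)) = 1/(68/(-39) + 1/(1096 + 6158)) = 1/(68*(-1/39) + 1/7254) = 1/(-68/39 + 1/7254) = 1/(-12647/7254) = -7254/12647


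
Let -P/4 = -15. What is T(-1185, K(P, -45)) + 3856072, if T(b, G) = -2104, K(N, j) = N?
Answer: 3853968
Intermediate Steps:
P = 60 (P = -4*(-15) = 60)
T(-1185, K(P, -45)) + 3856072 = -2104 + 3856072 = 3853968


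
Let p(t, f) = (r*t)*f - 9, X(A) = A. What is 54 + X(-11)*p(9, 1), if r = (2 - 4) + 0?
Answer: 351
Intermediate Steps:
r = -2 (r = -2 + 0 = -2)
p(t, f) = -9 - 2*f*t (p(t, f) = (-2*t)*f - 9 = -2*f*t - 9 = -9 - 2*f*t)
54 + X(-11)*p(9, 1) = 54 - 11*(-9 - 2*1*9) = 54 - 11*(-9 - 18) = 54 - 11*(-27) = 54 + 297 = 351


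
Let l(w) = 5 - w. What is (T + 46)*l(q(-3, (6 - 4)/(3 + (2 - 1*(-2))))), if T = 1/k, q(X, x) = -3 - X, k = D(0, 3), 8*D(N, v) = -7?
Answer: 1570/7 ≈ 224.29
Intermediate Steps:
D(N, v) = -7/8 (D(N, v) = (⅛)*(-7) = -7/8)
k = -7/8 ≈ -0.87500
T = -8/7 (T = 1/(-7/8) = -8/7 ≈ -1.1429)
(T + 46)*l(q(-3, (6 - 4)/(3 + (2 - 1*(-2))))) = (-8/7 + 46)*(5 - (-3 - 1*(-3))) = 314*(5 - (-3 + 3))/7 = 314*(5 - 1*0)/7 = 314*(5 + 0)/7 = (314/7)*5 = 1570/7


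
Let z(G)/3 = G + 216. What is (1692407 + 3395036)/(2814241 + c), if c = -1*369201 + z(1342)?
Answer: 5087443/2449714 ≈ 2.0767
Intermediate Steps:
z(G) = 648 + 3*G (z(G) = 3*(G + 216) = 3*(216 + G) = 648 + 3*G)
c = -364527 (c = -1*369201 + (648 + 3*1342) = -369201 + (648 + 4026) = -369201 + 4674 = -364527)
(1692407 + 3395036)/(2814241 + c) = (1692407 + 3395036)/(2814241 - 364527) = 5087443/2449714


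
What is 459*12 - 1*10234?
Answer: -4726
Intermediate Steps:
459*12 - 1*10234 = 5508 - 10234 = -4726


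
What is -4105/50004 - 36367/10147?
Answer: -1860148903/507390588 ≈ -3.6661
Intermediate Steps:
-4105/50004 - 36367/10147 = -1860148903/507390588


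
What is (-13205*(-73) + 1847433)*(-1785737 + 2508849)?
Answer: 2032955630576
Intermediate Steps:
(-13205*(-73) + 1847433)*(-1785737 + 2508849) = (963965 + 1847433)*723112 = 2811398*723112 = 2032955630576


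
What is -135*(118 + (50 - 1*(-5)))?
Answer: -23355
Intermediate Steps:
-135*(118 + (50 - 1*(-5))) = -135*(118 + (50 + 5)) = -135*(118 + 55) = -135*173 = -23355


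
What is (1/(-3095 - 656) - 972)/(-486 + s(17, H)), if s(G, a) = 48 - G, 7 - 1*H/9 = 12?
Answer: 3645973/1706705 ≈ 2.1363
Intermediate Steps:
H = -45 (H = 63 - 9*12 = 63 - 108 = -45)
(1/(-3095 - 656) - 972)/(-486 + s(17, H)) = (1/(-3095 - 656) - 972)/(-486 + (48 - 1*17)) = (1/(-3751) - 972)/(-486 + (48 - 17)) = (-1/3751 - 972)/(-486 + 31) = -3645973/3751/(-455) = -3645973/3751*(-1/455) = 3645973/1706705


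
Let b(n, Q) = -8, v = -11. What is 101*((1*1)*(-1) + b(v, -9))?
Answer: -909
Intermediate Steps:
101*((1*1)*(-1) + b(v, -9)) = 101*((1*1)*(-1) - 8) = 101*(1*(-1) - 8) = 101*(-1 - 8) = 101*(-9) = -909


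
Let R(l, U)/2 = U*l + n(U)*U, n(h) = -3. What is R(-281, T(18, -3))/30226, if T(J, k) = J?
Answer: -5112/15113 ≈ -0.33825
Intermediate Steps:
R(l, U) = -6*U + 2*U*l (R(l, U) = 2*(U*l - 3*U) = 2*(-3*U + U*l) = -6*U + 2*U*l)
R(-281, T(18, -3))/30226 = (2*18*(-3 - 281))/30226 = (2*18*(-284))*(1/30226) = -10224*1/30226 = -5112/15113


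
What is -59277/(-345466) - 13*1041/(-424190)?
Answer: 573459654/2818138895 ≈ 0.20349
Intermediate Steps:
-59277/(-345466) - 13*1041/(-424190) = -59277*(-1/345466) - 13533*(-1/424190) = 59277/345466 + 1041/32630 = 573459654/2818138895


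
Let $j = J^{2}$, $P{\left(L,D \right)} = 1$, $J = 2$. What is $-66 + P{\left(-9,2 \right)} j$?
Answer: $-62$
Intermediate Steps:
$j = 4$ ($j = 2^{2} = 4$)
$-66 + P{\left(-9,2 \right)} j = -66 + 1 \cdot 4 = -66 + 4 = -62$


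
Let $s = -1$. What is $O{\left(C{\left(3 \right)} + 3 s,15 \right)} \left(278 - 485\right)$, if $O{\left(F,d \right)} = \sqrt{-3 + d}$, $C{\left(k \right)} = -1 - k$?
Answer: $- 414 \sqrt{3} \approx -717.07$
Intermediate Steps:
$O{\left(C{\left(3 \right)} + 3 s,15 \right)} \left(278 - 485\right) = \sqrt{-3 + 15} \left(278 - 485\right) = \sqrt{12} \left(-207\right) = 2 \sqrt{3} \left(-207\right) = - 414 \sqrt{3}$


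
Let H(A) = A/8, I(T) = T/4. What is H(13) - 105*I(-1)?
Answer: 223/8 ≈ 27.875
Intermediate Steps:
I(T) = T/4 (I(T) = T*(¼) = T/4)
H(A) = A/8 (H(A) = A*(⅛) = A/8)
H(13) - 105*I(-1) = (⅛)*13 - 105*(-1)/4 = 13/8 - 105*(-¼) = 13/8 + 105/4 = 223/8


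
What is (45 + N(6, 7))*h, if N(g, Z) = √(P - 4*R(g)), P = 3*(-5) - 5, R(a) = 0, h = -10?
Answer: -450 - 20*I*√5 ≈ -450.0 - 44.721*I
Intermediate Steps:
P = -20 (P = -15 - 5 = -20)
N(g, Z) = 2*I*√5 (N(g, Z) = √(-20 - 4*0) = √(-20 + 0) = √(-20) = 2*I*√5)
(45 + N(6, 7))*h = (45 + 2*I*√5)*(-10) = -450 - 20*I*√5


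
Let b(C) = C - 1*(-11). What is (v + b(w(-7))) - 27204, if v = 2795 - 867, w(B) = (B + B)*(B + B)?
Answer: -25069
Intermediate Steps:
w(B) = 4*B**2 (w(B) = (2*B)*(2*B) = 4*B**2)
v = 1928
b(C) = 11 + C (b(C) = C + 11 = 11 + C)
(v + b(w(-7))) - 27204 = (1928 + (11 + 4*(-7)**2)) - 27204 = (1928 + (11 + 4*49)) - 27204 = (1928 + (11 + 196)) - 27204 = (1928 + 207) - 27204 = 2135 - 27204 = -25069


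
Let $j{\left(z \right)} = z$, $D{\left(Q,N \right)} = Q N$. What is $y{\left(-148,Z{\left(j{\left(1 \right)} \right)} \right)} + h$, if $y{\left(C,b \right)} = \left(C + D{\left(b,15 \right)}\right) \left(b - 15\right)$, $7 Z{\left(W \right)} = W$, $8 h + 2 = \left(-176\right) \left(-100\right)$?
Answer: $\frac{855887}{196} \approx 4366.8$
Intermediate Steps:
$h = \frac{8799}{4}$ ($h = - \frac{1}{4} + \frac{\left(-176\right) \left(-100\right)}{8} = - \frac{1}{4} + \frac{1}{8} \cdot 17600 = - \frac{1}{4} + 2200 = \frac{8799}{4} \approx 2199.8$)
$D{\left(Q,N \right)} = N Q$
$Z{\left(W \right)} = \frac{W}{7}$
$y{\left(C,b \right)} = \left(-15 + b\right) \left(C + 15 b\right)$ ($y{\left(C,b \right)} = \left(C + 15 b\right) \left(b - 15\right) = \left(C + 15 b\right) \left(-15 + b\right) = \left(-15 + b\right) \left(C + 15 b\right)$)
$y{\left(-148,Z{\left(j{\left(1 \right)} \right)} \right)} + h = \left(- 225 \cdot \frac{1}{7} \cdot 1 - -2220 + 15 \left(\frac{1}{7} \cdot 1\right)^{2} - 148 \cdot \frac{1}{7} \cdot 1\right) + \frac{8799}{4} = \left(\left(-225\right) \frac{1}{7} + 2220 + \frac{15}{49} - \frac{148}{7}\right) + \frac{8799}{4} = \left(- \frac{225}{7} + 2220 + 15 \cdot \frac{1}{49} - \frac{148}{7}\right) + \frac{8799}{4} = \left(- \frac{225}{7} + 2220 + \frac{15}{49} - \frac{148}{7}\right) + \frac{8799}{4} = \frac{106184}{49} + \frac{8799}{4} = \frac{855887}{196}$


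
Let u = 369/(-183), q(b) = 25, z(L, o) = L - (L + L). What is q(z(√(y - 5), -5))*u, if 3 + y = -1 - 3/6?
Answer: -3075/61 ≈ -50.410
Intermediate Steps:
y = -9/2 (y = -3 + (-1 - 3/6) = -3 + (-1 - 3*⅙) = -3 + (-1 - ½) = -3 - 3/2 = -9/2 ≈ -4.5000)
z(L, o) = -L (z(L, o) = L - 2*L = -L)
u = -123/61 (u = 369*(-1/183) = -123/61 ≈ -2.0164)
q(z(√(y - 5), -5))*u = 25*(-123/61) = -3075/61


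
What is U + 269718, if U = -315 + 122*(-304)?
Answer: 232315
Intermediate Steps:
U = -37403 (U = -315 - 37088 = -37403)
U + 269718 = -37403 + 269718 = 232315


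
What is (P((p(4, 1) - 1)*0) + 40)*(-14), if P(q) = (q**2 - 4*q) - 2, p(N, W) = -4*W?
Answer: -532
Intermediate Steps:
P(q) = -2 + q**2 - 4*q
(P((p(4, 1) - 1)*0) + 40)*(-14) = ((-2 + ((-4*1 - 1)*0)**2 - 4*(-4*1 - 1)*0) + 40)*(-14) = ((-2 + ((-4 - 1)*0)**2 - 4*(-4 - 1)*0) + 40)*(-14) = ((-2 + (-5*0)**2 - (-20)*0) + 40)*(-14) = ((-2 + 0**2 - 4*0) + 40)*(-14) = ((-2 + 0 + 0) + 40)*(-14) = (-2 + 40)*(-14) = 38*(-14) = -532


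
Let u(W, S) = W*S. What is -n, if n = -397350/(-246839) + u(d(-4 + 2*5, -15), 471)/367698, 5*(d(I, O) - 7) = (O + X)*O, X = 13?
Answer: -49205398499/30254068874 ≈ -1.6264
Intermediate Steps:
d(I, O) = 7 + O*(13 + O)/5 (d(I, O) = 7 + ((O + 13)*O)/5 = 7 + ((13 + O)*O)/5 = 7 + (O*(13 + O))/5 = 7 + O*(13 + O)/5)
u(W, S) = S*W
n = 49205398499/30254068874 (n = -397350/(-246839) + (471*(7 + (⅕)*(-15)² + (13/5)*(-15)))/367698 = -397350*(-1/246839) + (471*(7 + (⅕)*225 - 39))*(1/367698) = 397350/246839 + (471*(7 + 45 - 39))*(1/367698) = 397350/246839 + (471*13)*(1/367698) = 397350/246839 + 6123*(1/367698) = 397350/246839 + 2041/122566 = 49205398499/30254068874 ≈ 1.6264)
-n = -1*49205398499/30254068874 = -49205398499/30254068874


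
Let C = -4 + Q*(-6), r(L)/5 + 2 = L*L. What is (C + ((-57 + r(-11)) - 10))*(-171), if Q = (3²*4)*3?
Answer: 21204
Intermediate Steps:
r(L) = -10 + 5*L² (r(L) = -10 + 5*(L*L) = -10 + 5*L²)
Q = 108 (Q = (9*4)*3 = 36*3 = 108)
C = -652 (C = -4 + 108*(-6) = -4 - 648 = -652)
(C + ((-57 + r(-11)) - 10))*(-171) = (-652 + ((-57 + (-10 + 5*(-11)²)) - 10))*(-171) = (-652 + ((-57 + (-10 + 5*121)) - 10))*(-171) = (-652 + ((-57 + (-10 + 605)) - 10))*(-171) = (-652 + ((-57 + 595) - 10))*(-171) = (-652 + (538 - 10))*(-171) = (-652 + 528)*(-171) = -124*(-171) = 21204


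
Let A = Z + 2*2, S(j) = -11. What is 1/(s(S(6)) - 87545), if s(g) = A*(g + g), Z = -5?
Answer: -1/87523 ≈ -1.1426e-5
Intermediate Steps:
A = -1 (A = -5 + 2*2 = -5 + 4 = -1)
s(g) = -2*g (s(g) = -(g + g) = -2*g)
1/(s(S(6)) - 87545) = 1/(-2*(-11) - 87545) = 1/(22 - 87545) = 1/(-87523) = -1/87523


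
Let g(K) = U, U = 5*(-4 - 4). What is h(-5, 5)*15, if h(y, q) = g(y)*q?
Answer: -3000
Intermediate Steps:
U = -40 (U = 5*(-8) = -40)
g(K) = -40
h(y, q) = -40*q
h(-5, 5)*15 = -40*5*15 = -200*15 = -3000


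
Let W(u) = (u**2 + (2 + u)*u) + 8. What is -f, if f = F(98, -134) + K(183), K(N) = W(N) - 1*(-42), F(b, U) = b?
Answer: -67492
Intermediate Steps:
W(u) = 8 + u**2 + u*(2 + u) (W(u) = (u**2 + u*(2 + u)) + 8 = 8 + u**2 + u*(2 + u))
K(N) = 50 + 2*N + 2*N**2 (K(N) = (8 + 2*N + 2*N**2) - 1*(-42) = (8 + 2*N + 2*N**2) + 42 = 50 + 2*N + 2*N**2)
f = 67492 (f = 98 + (50 + 2*183 + 2*183**2) = 98 + (50 + 366 + 2*33489) = 98 + (50 + 366 + 66978) = 98 + 67394 = 67492)
-f = -1*67492 = -67492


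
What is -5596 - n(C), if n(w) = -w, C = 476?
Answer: -5120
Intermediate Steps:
-5596 - n(C) = -5596 - (-1)*476 = -5596 - 1*(-476) = -5596 + 476 = -5120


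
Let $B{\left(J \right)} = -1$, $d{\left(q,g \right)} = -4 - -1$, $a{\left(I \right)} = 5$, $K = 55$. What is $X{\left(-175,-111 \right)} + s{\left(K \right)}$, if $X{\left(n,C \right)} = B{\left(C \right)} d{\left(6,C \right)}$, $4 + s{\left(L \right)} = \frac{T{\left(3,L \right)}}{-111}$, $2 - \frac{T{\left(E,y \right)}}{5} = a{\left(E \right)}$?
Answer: $- \frac{32}{37} \approx -0.86486$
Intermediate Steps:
$d{\left(q,g \right)} = -3$ ($d{\left(q,g \right)} = -4 + 1 = -3$)
$T{\left(E,y \right)} = -15$ ($T{\left(E,y \right)} = 10 - 25 = -15$)
$s{\left(L \right)} = - \frac{143}{37}$ ($s{\left(L \right)} = -4 - \frac{15}{-111} = -4 - - \frac{5}{37} = -4 + \frac{5}{37} = - \frac{143}{37}$)
$X{\left(n,C \right)} = 3$ ($X{\left(n,C \right)} = \left(-1\right) \left(-3\right) = 3$)
$X{\left(-175,-111 \right)} + s{\left(K \right)} = 3 - \frac{143}{37} = - \frac{32}{37}$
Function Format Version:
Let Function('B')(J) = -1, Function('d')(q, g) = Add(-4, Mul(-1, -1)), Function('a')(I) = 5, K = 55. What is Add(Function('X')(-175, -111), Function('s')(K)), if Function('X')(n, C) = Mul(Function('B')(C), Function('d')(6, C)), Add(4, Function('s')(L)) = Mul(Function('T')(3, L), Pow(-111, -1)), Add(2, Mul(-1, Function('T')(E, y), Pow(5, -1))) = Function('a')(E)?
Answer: Rational(-32, 37) ≈ -0.86486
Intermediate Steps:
Function('d')(q, g) = -3 (Function('d')(q, g) = Add(-4, 1) = -3)
Function('T')(E, y) = -15 (Function('T')(E, y) = Add(10, Mul(-5, 5)) = Add(10, -25) = -15)
Function('s')(L) = Rational(-143, 37) (Function('s')(L) = Add(-4, Mul(-15, Pow(-111, -1))) = Add(-4, Mul(-15, Rational(-1, 111))) = Add(-4, Rational(5, 37)) = Rational(-143, 37))
Function('X')(n, C) = 3 (Function('X')(n, C) = Mul(-1, -3) = 3)
Add(Function('X')(-175, -111), Function('s')(K)) = Add(3, Rational(-143, 37)) = Rational(-32, 37)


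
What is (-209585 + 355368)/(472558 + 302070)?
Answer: 145783/774628 ≈ 0.18820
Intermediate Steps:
(-209585 + 355368)/(472558 + 302070) = 145783/774628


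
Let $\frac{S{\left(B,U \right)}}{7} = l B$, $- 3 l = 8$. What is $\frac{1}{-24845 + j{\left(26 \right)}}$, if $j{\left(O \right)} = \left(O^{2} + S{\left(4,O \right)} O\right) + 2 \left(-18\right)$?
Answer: $- \frac{3}{78439} \approx -3.8246 \cdot 10^{-5}$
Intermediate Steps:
$l = - \frac{8}{3}$ ($l = \left(- \frac{1}{3}\right) 8 = - \frac{8}{3} \approx -2.6667$)
$S{\left(B,U \right)} = - \frac{56 B}{3}$ ($S{\left(B,U \right)} = 7 \left(- \frac{8 B}{3}\right) = - \frac{56 B}{3}$)
$j{\left(O \right)} = -36 + O^{2} - \frac{224 O}{3}$ ($j{\left(O \right)} = \left(O^{2} + \left(- \frac{56}{3}\right) 4 O\right) + 2 \left(-18\right) = \left(O^{2} - \frac{224 O}{3}\right) - 36 = -36 + O^{2} - \frac{224 O}{3}$)
$\frac{1}{-24845 + j{\left(26 \right)}} = \frac{1}{-24845 - \left(\frac{5932}{3} - 676\right)} = \frac{1}{-24845 - \frac{3904}{3}} = \frac{1}{- \frac{78439}{3}} = - \frac{3}{78439}$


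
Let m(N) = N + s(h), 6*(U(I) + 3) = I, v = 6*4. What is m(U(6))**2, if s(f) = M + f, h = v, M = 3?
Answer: 625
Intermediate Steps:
v = 24
h = 24
U(I) = -3 + I/6
s(f) = 3 + f
m(N) = 27 + N (m(N) = N + (3 + 24) = N + 27 = 27 + N)
m(U(6))**2 = (27 + (-3 + (1/6)*6))**2 = (27 + (-3 + 1))**2 = (27 - 2)**2 = 25**2 = 625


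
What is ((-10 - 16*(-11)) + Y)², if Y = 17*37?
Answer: 632025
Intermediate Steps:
Y = 629
((-10 - 16*(-11)) + Y)² = ((-10 - 16*(-11)) + 629)² = ((-10 + 176) + 629)² = (166 + 629)² = 795² = 632025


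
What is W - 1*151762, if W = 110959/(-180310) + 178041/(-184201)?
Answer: -5040566691261689/33213282310 ≈ -1.5176e+5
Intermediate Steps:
W = -52541331469/33213282310 (W = 110959*(-1/180310) + 178041*(-1/184201) = -110959/180310 - 178041/184201 = -52541331469/33213282310 ≈ -1.5819)
W - 1*151762 = -52541331469/33213282310 - 1*151762 = -52541331469/33213282310 - 151762 = -5040566691261689/33213282310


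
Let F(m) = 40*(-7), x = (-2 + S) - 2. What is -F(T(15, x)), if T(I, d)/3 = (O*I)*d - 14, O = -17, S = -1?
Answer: 280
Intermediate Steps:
x = -5 (x = (-2 - 1) - 2 = -3 - 2 = -5)
T(I, d) = -42 - 51*I*d (T(I, d) = 3*((-17*I)*d - 14) = 3*(-17*I*d - 14) = 3*(-14 - 17*I*d) = -42 - 51*I*d)
F(m) = -280
-F(T(15, x)) = -1*(-280) = 280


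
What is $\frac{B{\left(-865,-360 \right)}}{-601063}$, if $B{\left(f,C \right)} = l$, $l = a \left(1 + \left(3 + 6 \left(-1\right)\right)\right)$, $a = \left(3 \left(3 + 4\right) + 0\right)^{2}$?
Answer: $\frac{882}{601063} \approx 0.0014674$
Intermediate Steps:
$a = 441$ ($a = \left(3 \cdot 7 + 0\right)^{2} = \left(21 + 0\right)^{2} = 21^{2} = 441$)
$l = -882$ ($l = 441 \left(1 + \left(3 + 6 \left(-1\right)\right)\right) = 441 \left(1 + \left(3 - 6\right)\right) = 441 \left(1 - 3\right) = 441 \left(-2\right) = -882$)
$B{\left(f,C \right)} = -882$
$\frac{B{\left(-865,-360 \right)}}{-601063} = - \frac{882}{-601063} = \left(-882\right) \left(- \frac{1}{601063}\right) = \frac{882}{601063}$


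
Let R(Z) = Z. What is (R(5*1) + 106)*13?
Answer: 1443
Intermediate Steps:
(R(5*1) + 106)*13 = (5*1 + 106)*13 = (5 + 106)*13 = 111*13 = 1443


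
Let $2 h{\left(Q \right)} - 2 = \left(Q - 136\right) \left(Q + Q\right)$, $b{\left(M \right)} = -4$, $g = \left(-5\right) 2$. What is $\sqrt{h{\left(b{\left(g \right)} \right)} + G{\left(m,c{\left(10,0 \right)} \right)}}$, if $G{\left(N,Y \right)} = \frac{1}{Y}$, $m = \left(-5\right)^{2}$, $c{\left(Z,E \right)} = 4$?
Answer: $\frac{\sqrt{2245}}{2} \approx 23.691$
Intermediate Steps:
$m = 25$
$g = -10$
$h{\left(Q \right)} = 1 + Q \left(-136 + Q\right)$ ($h{\left(Q \right)} = 1 + \frac{\left(Q - 136\right) \left(Q + Q\right)}{2} = 1 + \frac{\left(-136 + Q\right) 2 Q}{2} = 1 + \frac{2 Q \left(-136 + Q\right)}{2} = 1 + Q \left(-136 + Q\right)$)
$\sqrt{h{\left(b{\left(g \right)} \right)} + G{\left(m,c{\left(10,0 \right)} \right)}} = \sqrt{\left(1 + \left(-4\right)^{2} - -544\right) + \frac{1}{4}} = \sqrt{\left(1 + 16 + 544\right) + \frac{1}{4}} = \sqrt{561 + \frac{1}{4}} = \sqrt{\frac{2245}{4}} = \frac{\sqrt{2245}}{2}$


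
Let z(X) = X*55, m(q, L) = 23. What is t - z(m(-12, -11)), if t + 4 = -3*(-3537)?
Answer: 9342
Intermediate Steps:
z(X) = 55*X
t = 10607 (t = -4 - 3*(-3537) = -4 + 10611 = 10607)
t - z(m(-12, -11)) = 10607 - 55*23 = 10607 - 1*1265 = 10607 - 1265 = 9342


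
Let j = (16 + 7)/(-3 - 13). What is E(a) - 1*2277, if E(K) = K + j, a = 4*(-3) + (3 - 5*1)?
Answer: -36679/16 ≈ -2292.4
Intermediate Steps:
j = -23/16 (j = 23/(-16) = 23*(-1/16) = -23/16 ≈ -1.4375)
a = -14 (a = -12 + (3 - 5) = -12 - 2 = -14)
E(K) = -23/16 + K (E(K) = K - 23/16 = -23/16 + K)
E(a) - 1*2277 = (-23/16 - 14) - 1*2277 = -247/16 - 2277 = -36679/16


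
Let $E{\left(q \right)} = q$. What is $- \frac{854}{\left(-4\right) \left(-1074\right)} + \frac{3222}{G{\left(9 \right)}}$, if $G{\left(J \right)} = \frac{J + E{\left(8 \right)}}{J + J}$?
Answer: $\frac{124568149}{36516} \approx 3411.3$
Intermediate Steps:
$G{\left(J \right)} = \frac{8 + J}{2 J}$ ($G{\left(J \right)} = \frac{J + 8}{J + J} = \frac{8 + J}{2 J}$)
$- \frac{854}{\left(-4\right) \left(-1074\right)} + \frac{3222}{G{\left(9 \right)}} = - \frac{854}{\left(-4\right) \left(-1074\right)} + \frac{3222}{\frac{1}{2} \cdot \frac{1}{9} \left(8 + 9\right)} = - \frac{854}{4296} + \frac{3222}{\frac{1}{2} \cdot \frac{1}{9} \cdot 17} = \left(-854\right) \frac{1}{4296} + \frac{3222}{\frac{17}{18}} = - \frac{427}{2148} + 3222 \cdot \frac{18}{17} = - \frac{427}{2148} + \frac{57996}{17} = \frac{124568149}{36516}$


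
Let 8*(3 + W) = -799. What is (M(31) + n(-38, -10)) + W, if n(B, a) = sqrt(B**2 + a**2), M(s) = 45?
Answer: -463/8 + 2*sqrt(386) ≈ -18.581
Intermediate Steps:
W = -823/8 (W = -3 + (1/8)*(-799) = -3 - 799/8 = -823/8 ≈ -102.88)
(M(31) + n(-38, -10)) + W = (45 + sqrt((-38)**2 + (-10)**2)) - 823/8 = (45 + sqrt(1444 + 100)) - 823/8 = (45 + sqrt(1544)) - 823/8 = (45 + 2*sqrt(386)) - 823/8 = -463/8 + 2*sqrt(386)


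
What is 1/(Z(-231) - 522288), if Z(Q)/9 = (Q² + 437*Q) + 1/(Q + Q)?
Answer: -154/146386551 ≈ -1.0520e-6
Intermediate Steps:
Z(Q) = 9*Q² + 3933*Q + 9/(2*Q) (Z(Q) = 9*((Q² + 437*Q) + 1/(Q + Q)) = 9*((Q² + 437*Q) + 1/(2*Q)) = 9*(Q² + 1/(2*Q) + 437*Q) = 9*Q² + 3933*Q + 9/(2*Q))
1/(Z(-231) - 522288) = 1/((9/2)*(1 + 2*(-231)²*(437 - 231))/(-231) - 522288) = 1/((9/2)*(-1/231)*(1 + 2*53361*206) - 522288) = 1/((9/2)*(-1/231)*(1 + 21984732) - 522288) = 1/((9/2)*(-1/231)*21984733 - 522288) = 1/(-65954199/154 - 522288) = 1/(-146386551/154) = -154/146386551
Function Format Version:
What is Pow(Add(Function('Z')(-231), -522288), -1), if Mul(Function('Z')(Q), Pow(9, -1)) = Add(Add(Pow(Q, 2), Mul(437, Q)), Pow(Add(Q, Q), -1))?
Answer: Rational(-154, 146386551) ≈ -1.0520e-6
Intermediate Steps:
Function('Z')(Q) = Add(Mul(9, Pow(Q, 2)), Mul(3933, Q), Mul(Rational(9, 2), Pow(Q, -1))) (Function('Z')(Q) = Mul(9, Add(Add(Pow(Q, 2), Mul(437, Q)), Pow(Add(Q, Q), -1))) = Mul(9, Add(Add(Pow(Q, 2), Mul(437, Q)), Pow(Mul(2, Q), -1))) = Mul(9, Add(Add(Pow(Q, 2), Mul(437, Q)), Mul(Rational(1, 2), Pow(Q, -1)))) = Mul(9, Add(Pow(Q, 2), Mul(Rational(1, 2), Pow(Q, -1)), Mul(437, Q))) = Add(Mul(9, Pow(Q, 2)), Mul(3933, Q), Mul(Rational(9, 2), Pow(Q, -1))))
Pow(Add(Function('Z')(-231), -522288), -1) = Pow(Add(Mul(Rational(9, 2), Pow(-231, -1), Add(1, Mul(2, Pow(-231, 2), Add(437, -231)))), -522288), -1) = Pow(Add(Mul(Rational(9, 2), Rational(-1, 231), Add(1, Mul(2, 53361, 206))), -522288), -1) = Pow(Add(Mul(Rational(9, 2), Rational(-1, 231), Add(1, 21984732)), -522288), -1) = Pow(Add(Mul(Rational(9, 2), Rational(-1, 231), 21984733), -522288), -1) = Pow(Add(Rational(-65954199, 154), -522288), -1) = Pow(Rational(-146386551, 154), -1) = Rational(-154, 146386551)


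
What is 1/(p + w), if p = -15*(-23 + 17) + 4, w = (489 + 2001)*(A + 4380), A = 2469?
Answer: 1/17054104 ≈ 5.8637e-8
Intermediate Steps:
w = 17054010 (w = (489 + 2001)*(2469 + 4380) = 2490*6849 = 17054010)
p = 94 (p = -15*(-6) + 4 = 90 + 4 = 94)
1/(p + w) = 1/(94 + 17054010) = 1/17054104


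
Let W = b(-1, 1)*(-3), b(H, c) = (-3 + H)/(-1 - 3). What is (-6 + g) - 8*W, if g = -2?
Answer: 16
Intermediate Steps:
b(H, c) = ¾ - H/4 (b(H, c) = (-3 + H)/(-4) = (-3 + H)*(-¼) = ¾ - H/4)
W = -3 (W = (¾ - ¼*(-1))*(-3) = (¾ + ¼)*(-3) = 1*(-3) = -3)
(-6 + g) - 8*W = (-6 - 2) - 8*(-3) = -8 + 24 = 16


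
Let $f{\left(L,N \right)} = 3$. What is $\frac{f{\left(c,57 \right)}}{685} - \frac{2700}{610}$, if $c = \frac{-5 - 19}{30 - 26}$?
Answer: $- \frac{184767}{41785} \approx -4.4219$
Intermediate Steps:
$c = -6$ ($c = - \frac{24}{4} = \left(-24\right) \frac{1}{4} = -6$)
$\frac{f{\left(c,57 \right)}}{685} - \frac{2700}{610} = \frac{3}{685} - \frac{2700}{610} = 3 \cdot \frac{1}{685} - \frac{270}{61} = \frac{3}{685} - \frac{270}{61} = - \frac{184767}{41785}$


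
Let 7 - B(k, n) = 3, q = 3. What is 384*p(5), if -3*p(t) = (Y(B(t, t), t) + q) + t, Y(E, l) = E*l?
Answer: -3584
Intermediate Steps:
B(k, n) = 4 (B(k, n) = 7 - 1*3 = 7 - 3 = 4)
p(t) = -1 - 5*t/3 (p(t) = -((4*t + 3) + t)/3 = -((3 + 4*t) + t)/3 = -(3 + 5*t)/3 = -1 - 5*t/3)
384*p(5) = 384*(-1 - 5/3*5) = 384*(-1 - 25/3) = 384*(-28/3) = -3584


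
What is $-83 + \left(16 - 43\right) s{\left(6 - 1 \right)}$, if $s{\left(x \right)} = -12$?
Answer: $241$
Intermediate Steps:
$-83 + \left(16 - 43\right) s{\left(6 - 1 \right)} = -83 + \left(16 - 43\right) \left(-12\right) = -83 - -324 = -83 + 324 = 241$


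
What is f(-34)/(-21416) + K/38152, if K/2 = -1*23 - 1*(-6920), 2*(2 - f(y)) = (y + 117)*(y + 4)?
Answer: 1630505/5375416 ≈ 0.30333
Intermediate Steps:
f(y) = 2 - (4 + y)*(117 + y)/2 (f(y) = 2 - (y + 117)*(y + 4)/2 = 2 - (117 + y)*(4 + y)/2 = 2 - (4 + y)*(117 + y)/2)
K = 13794 (K = 2*(-1*23 - 1*(-6920)) = 2*(-23 + 6920) = 2*6897 = 13794)
f(-34)/(-21416) + K/38152 = (-232 - 121/2*(-34) - ½*(-34)²)/(-21416) + 13794/38152 = (-232 + 2057 - ½*1156)*(-1/21416) + 13794*(1/38152) = (-232 + 2057 - 578)*(-1/21416) + 363/1004 = 1247*(-1/21416) + 363/1004 = -1247/21416 + 363/1004 = 1630505/5375416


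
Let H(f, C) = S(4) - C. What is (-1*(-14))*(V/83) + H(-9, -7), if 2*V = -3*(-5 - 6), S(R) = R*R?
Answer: 2140/83 ≈ 25.783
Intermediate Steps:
S(R) = R²
H(f, C) = 16 - C (H(f, C) = 4² - C = 16 - C)
V = 33/2 (V = (-3*(-5 - 6))/2 = (-3*(-11))/2 = (½)*33 = 33/2 ≈ 16.500)
(-1*(-14))*(V/83) + H(-9, -7) = (-1*(-14))*((33/2)/83) + (16 - 1*(-7)) = 14*((33/2)*(1/83)) + (16 + 7) = 14*(33/166) + 23 = 231/83 + 23 = 2140/83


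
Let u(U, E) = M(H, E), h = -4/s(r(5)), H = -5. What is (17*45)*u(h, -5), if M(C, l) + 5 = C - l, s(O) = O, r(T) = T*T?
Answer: -3825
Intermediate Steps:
r(T) = T²
h = -4/25 (h = -4/(5²) = -4/25 ≈ -0.16000)
M(C, l) = -5 + C - l (M(C, l) = -5 + (C - l) = -5 + C - l)
u(U, E) = -10 - E (u(U, E) = -5 - 5 - E = -10 - E)
(17*45)*u(h, -5) = (17*45)*(-10 - 1*(-5)) = 765*(-10 + 5) = 765*(-5) = -3825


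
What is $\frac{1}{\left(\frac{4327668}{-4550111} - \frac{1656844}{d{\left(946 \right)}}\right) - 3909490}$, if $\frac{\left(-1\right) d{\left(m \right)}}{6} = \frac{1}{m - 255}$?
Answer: $\frac{13650333}{2551297876552648} \approx 5.3504 \cdot 10^{-9}$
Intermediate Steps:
$d{\left(m \right)} = - \frac{6}{-255 + m}$ ($d{\left(m \right)} = - \frac{6}{m - 255} = - \frac{6}{-255 + m}$)
$\frac{1}{\left(\frac{4327668}{-4550111} - \frac{1656844}{d{\left(946 \right)}}\right) - 3909490} = \frac{1}{\left(\frac{4327668}{-4550111} - \frac{1656844}{\left(-6\right) \frac{1}{-255 + 946}}\right) - 3909490} = \frac{1}{\left(4327668 \left(- \frac{1}{4550111}\right) - \frac{1656844}{\left(-6\right) \frac{1}{691}}\right) - 3909490} = \frac{1}{\left(- \frac{4327668}{4550111} - \frac{1656844}{\left(-6\right) \frac{1}{691}}\right) - 3909490} = \frac{1}{\left(- \frac{4327668}{4550111} - \frac{1656844}{- \frac{6}{691}}\right) - 3909490} = \frac{1}{\left(- \frac{4327668}{4550111} - - \frac{572439602}{3}\right) - 3909490} = \frac{1}{\left(- \frac{4327668}{4550111} + \frac{572439602}{3}\right) - 3909490} = \frac{1}{\frac{2604663716912818}{13650333} - 3909490} = \frac{1}{\frac{2551297876552648}{13650333}} = \frac{13650333}{2551297876552648}$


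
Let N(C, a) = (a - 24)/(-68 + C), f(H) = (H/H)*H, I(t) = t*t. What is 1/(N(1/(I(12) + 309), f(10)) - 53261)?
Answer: -30803/1640592241 ≈ -1.8776e-5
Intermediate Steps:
I(t) = t**2
f(H) = H (f(H) = 1*H = H)
N(C, a) = (-24 + a)/(-68 + C)
1/(N(1/(I(12) + 309), f(10)) - 53261) = 1/((-24 + 10)/(-68 + 1/(12**2 + 309)) - 53261) = 1/(-14/(-68 + 1/(144 + 309)) - 53261) = 1/(-14/(-68 + 1/453) - 53261) = 1/(-14/(-30803/453) - 53261) = 1/(-453/30803*(-14) - 53261) = 1/(6342/30803 - 53261) = 1/(-1640592241/30803) = -30803/1640592241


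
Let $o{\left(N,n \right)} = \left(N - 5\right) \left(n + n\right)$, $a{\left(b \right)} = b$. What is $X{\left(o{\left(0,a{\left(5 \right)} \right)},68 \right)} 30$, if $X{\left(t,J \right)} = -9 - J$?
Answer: $-2310$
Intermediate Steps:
$o{\left(N,n \right)} = 2 n \left(-5 + N\right)$ ($o{\left(N,n \right)} = \left(-5 + N\right) 2 n = 2 n \left(-5 + N\right)$)
$X{\left(o{\left(0,a{\left(5 \right)} \right)},68 \right)} 30 = \left(-9 - 68\right) 30 = \left(-77\right) 30 = -2310$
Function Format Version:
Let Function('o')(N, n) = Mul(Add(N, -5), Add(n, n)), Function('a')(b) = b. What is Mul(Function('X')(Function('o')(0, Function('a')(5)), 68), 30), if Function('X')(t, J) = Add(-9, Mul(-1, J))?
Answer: -2310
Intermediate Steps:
Function('o')(N, n) = Mul(2, n, Add(-5, N)) (Function('o')(N, n) = Mul(Add(-5, N), Mul(2, n)) = Mul(2, n, Add(-5, N)))
Mul(Function('X')(Function('o')(0, Function('a')(5)), 68), 30) = Mul(Add(-9, Mul(-1, 68)), 30) = Mul(Add(-9, -68), 30) = Mul(-77, 30) = -2310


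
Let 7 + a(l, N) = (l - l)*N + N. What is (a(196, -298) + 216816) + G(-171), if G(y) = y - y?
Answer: 216511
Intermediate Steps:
a(l, N) = -7 + N (a(l, N) = -7 + ((l - l)*N + N) = -7 + (0*N + N) = -7 + (0 + N) = -7 + N)
G(y) = 0
(a(196, -298) + 216816) + G(-171) = ((-7 - 298) + 216816) + 0 = (-305 + 216816) + 0 = 216511 + 0 = 216511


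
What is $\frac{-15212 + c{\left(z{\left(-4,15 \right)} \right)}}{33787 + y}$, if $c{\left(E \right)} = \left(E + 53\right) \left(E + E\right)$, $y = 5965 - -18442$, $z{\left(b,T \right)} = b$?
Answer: $- \frac{7802}{29097} \approx -0.26814$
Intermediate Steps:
$y = 24407$ ($y = 5965 + 18442 = 24407$)
$c{\left(E \right)} = 2 E \left(53 + E\right)$ ($c{\left(E \right)} = \left(53 + E\right) 2 E = 2 E \left(53 + E\right)$)
$\frac{-15212 + c{\left(z{\left(-4,15 \right)} \right)}}{33787 + y} = \frac{-15212 + 2 \left(-4\right) \left(53 - 4\right)}{33787 + 24407} = \frac{-15212 + 2 \left(-4\right) 49}{58194} = \left(-15212 - 392\right) \frac{1}{58194} = \left(-15604\right) \frac{1}{58194} = - \frac{7802}{29097}$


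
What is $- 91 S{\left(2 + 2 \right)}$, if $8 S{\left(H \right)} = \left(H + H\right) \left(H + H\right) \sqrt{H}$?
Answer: $-1456$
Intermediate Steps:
$S{\left(H \right)} = \frac{H^{\frac{5}{2}}}{2}$ ($S{\left(H \right)} = \frac{\left(H + H\right) \left(H + H\right) \sqrt{H}}{8} = \frac{2 H 2 H \sqrt{H}}{8} = \frac{4 H^{2} \sqrt{H}}{8} = \frac{4 H^{\frac{5}{2}}}{8} = \frac{H^{\frac{5}{2}}}{2}$)
$- 91 S{\left(2 + 2 \right)} = - 91 \frac{\left(2 + 2\right)^{\frac{5}{2}}}{2} = - 91 \frac{4^{\frac{5}{2}}}{2} = - 91 \cdot \frac{1}{2} \cdot 32 = \left(-91\right) 16 = -1456$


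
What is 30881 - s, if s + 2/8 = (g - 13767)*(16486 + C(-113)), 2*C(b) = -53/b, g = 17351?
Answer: -26693214027/452 ≈ -5.9056e+7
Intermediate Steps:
C(b) = -53/(2*b) (C(b) = (-53/b)/2 = -53/(2*b))
s = 26707172239/452 (s = -¼ + (17351 - 13767)*(16486 - 53/2/(-113)) = -¼ + 3584*(16486 - 53/2*(-1/113)) = -¼ + 3584*(16486 + 53/226) = -¼ + 3584*(3725889/226) = -¼ + 6676793088/113 = 26707172239/452 ≈ 5.9087e+7)
30881 - s = 30881 - 1*26707172239/452 = 30881 - 26707172239/452 = -26693214027/452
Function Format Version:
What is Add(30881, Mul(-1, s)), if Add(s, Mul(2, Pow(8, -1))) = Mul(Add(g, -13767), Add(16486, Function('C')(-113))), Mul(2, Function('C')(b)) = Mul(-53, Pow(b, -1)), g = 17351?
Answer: Rational(-26693214027, 452) ≈ -5.9056e+7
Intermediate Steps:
Function('C')(b) = Mul(Rational(-53, 2), Pow(b, -1)) (Function('C')(b) = Mul(Rational(1, 2), Mul(-53, Pow(b, -1))) = Mul(Rational(-53, 2), Pow(b, -1)))
s = Rational(26707172239, 452) (s = Add(Rational(-1, 4), Mul(Add(17351, -13767), Add(16486, Mul(Rational(-53, 2), Pow(-113, -1))))) = Add(Rational(-1, 4), Mul(3584, Add(16486, Mul(Rational(-53, 2), Rational(-1, 113))))) = Add(Rational(-1, 4), Mul(3584, Add(16486, Rational(53, 226)))) = Add(Rational(-1, 4), Mul(3584, Rational(3725889, 226))) = Add(Rational(-1, 4), Rational(6676793088, 113)) = Rational(26707172239, 452) ≈ 5.9087e+7)
Add(30881, Mul(-1, s)) = Add(30881, Mul(-1, Rational(26707172239, 452))) = Add(30881, Rational(-26707172239, 452)) = Rational(-26693214027, 452)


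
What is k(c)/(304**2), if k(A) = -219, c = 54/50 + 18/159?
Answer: -219/92416 ≈ -0.0023697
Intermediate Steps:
c = 1581/1325 (c = 54*(1/50) + 18*(1/159) = 27/25 + 6/53 = 1581/1325 ≈ 1.1932)
k(c)/(304**2) = -219/(304**2) = -219/92416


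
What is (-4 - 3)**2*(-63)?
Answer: -3087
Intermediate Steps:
(-4 - 3)**2*(-63) = (-7)**2*(-63) = 49*(-63) = -3087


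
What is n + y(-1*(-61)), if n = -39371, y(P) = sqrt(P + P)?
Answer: -39371 + sqrt(122) ≈ -39360.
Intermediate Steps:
y(P) = sqrt(2)*sqrt(P) (y(P) = sqrt(2*P) = sqrt(2)*sqrt(P))
n + y(-1*(-61)) = -39371 + sqrt(2)*sqrt(-1*(-61)) = -39371 + sqrt(2)*sqrt(61) = -39371 + sqrt(122)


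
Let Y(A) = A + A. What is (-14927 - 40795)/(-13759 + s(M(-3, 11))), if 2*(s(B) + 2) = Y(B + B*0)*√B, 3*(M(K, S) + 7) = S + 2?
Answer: 20703341934/5112858779 - 2674656*I*√6/5112858779 ≈ 4.0493 - 0.0012814*I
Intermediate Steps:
Y(A) = 2*A
M(K, S) = -19/3 + S/3 (M(K, S) = -7 + (S + 2)/3 = -7 + (2 + S)/3 = -7 + (⅔ + S/3) = -19/3 + S/3)
s(B) = -2 + B^(3/2) (s(B) = -2 + ((2*(B + B*0))*√B)/2 = -2 + ((2*(B + 0))*√B)/2 = -2 + ((2*B)*√B)/2 = -2 + (2*B^(3/2))/2 = -2 + B^(3/2))
(-14927 - 40795)/(-13759 + s(M(-3, 11))) = (-14927 - 40795)/(-13759 + (-2 + (-19/3 + (⅓)*11)^(3/2))) = -55722/(-13759 + (-2 + (-19/3 + 11/3)^(3/2))) = -55722/(-13759 + (-2 + (-8/3)^(3/2))) = -55722/(-13759 + (-2 - 16*I*√6/9)) = -55722/(-13761 - 16*I*√6/9)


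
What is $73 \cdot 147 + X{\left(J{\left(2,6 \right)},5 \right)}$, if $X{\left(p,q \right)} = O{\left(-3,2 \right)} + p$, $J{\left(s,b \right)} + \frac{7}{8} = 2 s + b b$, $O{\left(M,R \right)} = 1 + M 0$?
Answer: $\frac{86169}{8} \approx 10771.0$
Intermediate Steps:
$O{\left(M,R \right)} = 1$ ($O{\left(M,R \right)} = 1 + 0 = 1$)
$J{\left(s,b \right)} = - \frac{7}{8} + b^{2} + 2 s$ ($J{\left(s,b \right)} = - \frac{7}{8} + \left(2 s + b b\right) = - \frac{7}{8} + \left(2 s + b^{2}\right) = - \frac{7}{8} + \left(b^{2} + 2 s\right) = - \frac{7}{8} + b^{2} + 2 s$)
$X{\left(p,q \right)} = 1 + p$
$73 \cdot 147 + X{\left(J{\left(2,6 \right)},5 \right)} = 73 \cdot 147 + \left(1 + \left(- \frac{7}{8} + 6^{2} + 2 \cdot 2\right)\right) = 10731 + \left(1 + \left(- \frac{7}{8} + 36 + 4\right)\right) = 10731 + \left(1 + \frac{313}{8}\right) = 10731 + \frac{321}{8} = \frac{86169}{8}$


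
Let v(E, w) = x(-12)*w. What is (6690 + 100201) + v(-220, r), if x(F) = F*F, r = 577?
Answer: 189979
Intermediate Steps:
x(F) = F²
v(E, w) = 144*w (v(E, w) = (-12)²*w = 144*w)
(6690 + 100201) + v(-220, r) = (6690 + 100201) + 144*577 = 106891 + 83088 = 189979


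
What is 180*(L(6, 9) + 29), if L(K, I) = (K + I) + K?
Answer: 9000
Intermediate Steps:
L(K, I) = I + 2*K (L(K, I) = (I + K) + K = I + 2*K)
180*(L(6, 9) + 29) = 180*((9 + 2*6) + 29) = 180*((9 + 12) + 29) = 180*(21 + 29) = 180*50 = 9000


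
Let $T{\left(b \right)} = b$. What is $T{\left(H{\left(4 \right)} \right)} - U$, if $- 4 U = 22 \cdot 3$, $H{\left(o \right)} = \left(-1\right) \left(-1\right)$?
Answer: $\frac{35}{2} \approx 17.5$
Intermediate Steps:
$H{\left(o \right)} = 1$
$U = - \frac{33}{2}$ ($U = - \frac{22 \cdot 3}{4} = \left(- \frac{1}{4}\right) 66 = - \frac{33}{2} \approx -16.5$)
$T{\left(H{\left(4 \right)} \right)} - U = 1 - - \frac{33}{2} = 1 + \frac{33}{2} = \frac{35}{2}$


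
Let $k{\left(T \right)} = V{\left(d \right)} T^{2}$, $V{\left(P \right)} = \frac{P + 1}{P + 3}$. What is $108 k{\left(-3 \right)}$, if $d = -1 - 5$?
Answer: $1620$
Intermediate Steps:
$d = -6$
$V{\left(P \right)} = \frac{1 + P}{3 + P}$
$k{\left(T \right)} = \frac{5 T^{2}}{3}$ ($k{\left(T \right)} = \frac{1 - 6}{3 - 6} T^{2} = \frac{1}{-3} \left(-5\right) T^{2} = \left(- \frac{1}{3}\right) \left(-5\right) T^{2} = \frac{5 T^{2}}{3}$)
$108 k{\left(-3 \right)} = 108 \frac{5 \left(-3\right)^{2}}{3} = 108 \cdot \frac{5}{3} \cdot 9 = 108 \cdot 15 = 1620$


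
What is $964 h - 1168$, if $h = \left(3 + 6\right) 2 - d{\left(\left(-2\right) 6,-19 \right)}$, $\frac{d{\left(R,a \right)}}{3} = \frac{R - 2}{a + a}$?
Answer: $\frac{287252}{19} \approx 15119.0$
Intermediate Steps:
$d{\left(R,a \right)} = \frac{3 \left(-2 + R\right)}{2 a}$ ($d{\left(R,a \right)} = 3 \frac{R - 2}{a + a} = 3 \frac{-2 + R}{2 a} = \frac{3 \left(-2 + R\right)}{2 a}$)
$h = \frac{321}{19}$ ($h = \left(3 + 6\right) 2 - \frac{3 \left(-2 - 12\right)}{2 \left(-19\right)} = 9 \cdot 2 - \frac{3}{2} \left(- \frac{1}{19}\right) \left(-2 - 12\right) = 18 - \frac{3}{2} \left(- \frac{1}{19}\right) \left(-14\right) = 18 - \frac{21}{19} = \frac{321}{19} \approx 16.895$)
$964 h - 1168 = 964 \cdot \frac{321}{19} - 1168 = \frac{309444}{19} - 1168 = \frac{287252}{19}$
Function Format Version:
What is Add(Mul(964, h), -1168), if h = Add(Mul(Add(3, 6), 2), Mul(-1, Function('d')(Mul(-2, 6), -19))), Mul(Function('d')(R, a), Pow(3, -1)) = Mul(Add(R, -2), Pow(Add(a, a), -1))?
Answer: Rational(287252, 19) ≈ 15119.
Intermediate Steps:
Function('d')(R, a) = Mul(Rational(3, 2), Pow(a, -1), Add(-2, R)) (Function('d')(R, a) = Mul(3, Mul(Add(R, -2), Pow(Add(a, a), -1))) = Mul(3, Mul(Add(-2, R), Pow(Mul(2, a), -1))) = Mul(3, Mul(Add(-2, R), Mul(Rational(1, 2), Pow(a, -1)))) = Mul(3, Mul(Rational(1, 2), Pow(a, -1), Add(-2, R))) = Mul(Rational(3, 2), Pow(a, -1), Add(-2, R)))
h = Rational(321, 19) (h = Add(Mul(Add(3, 6), 2), Mul(-1, Mul(Rational(3, 2), Pow(-19, -1), Add(-2, Mul(-2, 6))))) = Add(Mul(9, 2), Mul(-1, Mul(Rational(3, 2), Rational(-1, 19), Add(-2, -12)))) = Add(18, Mul(-1, Mul(Rational(3, 2), Rational(-1, 19), -14))) = Add(18, Mul(-1, Rational(21, 19))) = Add(18, Rational(-21, 19)) = Rational(321, 19) ≈ 16.895)
Add(Mul(964, h), -1168) = Add(Mul(964, Rational(321, 19)), -1168) = Add(Rational(309444, 19), -1168) = Rational(287252, 19)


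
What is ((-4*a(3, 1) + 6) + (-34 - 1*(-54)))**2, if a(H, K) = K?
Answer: 484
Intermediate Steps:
((-4*a(3, 1) + 6) + (-34 - 1*(-54)))**2 = ((-4*1 + 6) + (-34 - 1*(-54)))**2 = ((-4 + 6) + (-34 + 54))**2 = (2 + 20)**2 = 22**2 = 484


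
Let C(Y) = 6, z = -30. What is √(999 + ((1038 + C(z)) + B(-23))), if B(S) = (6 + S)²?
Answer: 2*√583 ≈ 48.291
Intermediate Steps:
√(999 + ((1038 + C(z)) + B(-23))) = √(999 + ((1038 + 6) + (6 - 23)²)) = √(999 + (1044 + (-17)²)) = √(999 + (1044 + 289)) = √(999 + 1333) = √2332 = 2*√583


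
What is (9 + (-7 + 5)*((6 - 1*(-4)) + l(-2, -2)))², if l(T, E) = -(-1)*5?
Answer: 441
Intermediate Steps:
l(T, E) = 5 (l(T, E) = -1*(-5) = 5)
(9 + (-7 + 5)*((6 - 1*(-4)) + l(-2, -2)))² = (9 + (-7 + 5)*((6 - 1*(-4)) + 5))² = (9 - 2*((6 + 4) + 5))² = (9 - 2*(10 + 5))² = (9 - 2*15)² = (9 - 30)² = (-21)² = 441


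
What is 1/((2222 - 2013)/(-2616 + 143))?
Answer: -2473/209 ≈ -11.833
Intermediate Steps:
1/((2222 - 2013)/(-2616 + 143)) = 1/(209/(-2473)) = 1/(209*(-1/2473)) = 1/(-209/2473) = -2473/209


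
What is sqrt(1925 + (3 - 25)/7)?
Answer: sqrt(94171)/7 ≈ 43.839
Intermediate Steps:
sqrt(1925 + (3 - 25)/7) = sqrt(1925 + (1/7)*(-22)) = sqrt(1925 - 22/7) = sqrt(13453/7) = sqrt(94171)/7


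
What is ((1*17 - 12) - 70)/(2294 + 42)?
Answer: -65/2336 ≈ -0.027825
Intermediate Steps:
((1*17 - 12) - 70)/(2294 + 42) = ((17 - 12) - 70)/2336 = (5 - 70)*(1/2336) = -65*1/2336 = -65/2336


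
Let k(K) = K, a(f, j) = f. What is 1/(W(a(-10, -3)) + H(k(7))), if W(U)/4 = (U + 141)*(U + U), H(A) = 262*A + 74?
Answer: -1/8572 ≈ -0.00011666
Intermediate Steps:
H(A) = 74 + 262*A
W(U) = 8*U*(141 + U) (W(U) = 4*((U + 141)*(U + U)) = 4*((141 + U)*(2*U)) = 4*(2*U*(141 + U)) = 8*U*(141 + U))
1/(W(a(-10, -3)) + H(k(7))) = 1/(8*(-10)*(141 - 10) + (74 + 262*7)) = 1/(8*(-10)*131 + (74 + 1834)) = 1/(-10480 + 1908) = 1/(-8572) = -1/8572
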